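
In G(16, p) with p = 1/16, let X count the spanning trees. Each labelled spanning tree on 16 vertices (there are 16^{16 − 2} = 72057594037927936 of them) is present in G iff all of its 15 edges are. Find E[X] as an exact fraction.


K_16 has 16^{16 − 2} = 72057594037927936 labelled spanning trees.
For each such spanning tree H, let X_H = 1 if all 15 edges of H are present in G. Then P[X_H = 1] = p^{15} = (1/16)^{15} = 1/1152921504606846976.
By linearity: E[X] = Σ_H E[X_H] = 72057594037927936 · p^{15} = 72057594037927936 · 1/1152921504606846976 = 1/16.
Numerically: E[X] ≈ 0.0625.

E[X] = 72057594037927936 · (1/16)^{15} = 1/16 ≈ 0.0625.


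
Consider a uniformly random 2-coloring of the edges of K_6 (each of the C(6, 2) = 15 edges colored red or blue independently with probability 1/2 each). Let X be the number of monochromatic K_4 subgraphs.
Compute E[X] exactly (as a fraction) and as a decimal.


Let X = Σ_S X_S over the C(6, 4) = 15 subsets S of size 4, where X_S = 1 if the K_4 on S is monochromatic.
For a fixed S, the K_4 on S has C(4, 2) = 6 edges. P[all 6 edges red] = (1/2)^6, and likewise for blue, so P[monochromatic] = 2·(1/2)^6 = 2^{1 − 6} = 1/32.
By linearity: E[X] = C(6, 4) · 2^{1 − 6} = 15 · 1/32 = 15/32.
Numerically: E[X] ≈ 0.4688.

E[X] = C(6,4)·2^(1−C(4,2)) = 15/32 ≈ 0.4688.


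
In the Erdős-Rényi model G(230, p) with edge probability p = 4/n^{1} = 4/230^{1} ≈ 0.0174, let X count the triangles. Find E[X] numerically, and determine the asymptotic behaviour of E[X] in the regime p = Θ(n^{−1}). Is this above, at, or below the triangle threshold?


Number of potential triangles: C(230, 3) = 2001460.
Each occurs with probability p³ ≈ (0.0174)³ ≈ 5.26013e-06.
By linearity: E[X] = C(230, 3)·p³ ≈ 2001460 · 5.26013e-06 ≈ 10.528.
Here α = 1, so p = 4/n is exactly at the triangle threshold p ~ 1/n. Asymptotically E[X] → c³/6 = 4³/6 = 32/3 ≈ 10.667, a bounded constant. In this regime the triangle count is asymptotically Poisson(c³/6).

E[X] ≈ 10.528; in regime p = Θ(1/n^{1}) E[X] stays bounded (at the triangle threshold p ~ 1/n).


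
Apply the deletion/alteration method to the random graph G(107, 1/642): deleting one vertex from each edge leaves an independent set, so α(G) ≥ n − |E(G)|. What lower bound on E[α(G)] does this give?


E[|E(G)|] = C(107, 2)·p = 5671 · (1/642) = 53/6.
E[α(G)] ≥ n − E[|E(G)|] = 107 − 53/6 = 589/6.
Numerically: ≈ 98.16667.
(This is only a lower bound; the true E[α(G)] may be larger.)

E[α(G)] ≥ 589/6 ≈ 98.16667.


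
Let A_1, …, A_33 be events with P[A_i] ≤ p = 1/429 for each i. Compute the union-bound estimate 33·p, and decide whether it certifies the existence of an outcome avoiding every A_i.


Union bound: P[∪_{i=1}^{33} A_i] ≤ Σ_i P[A_i] ≤ 33·p = 33·(1/429) = 1/13.
Numerically: 1/13 ≈ 0.0769231.
Is 1/13 < 1? YES.
Since P[∪ A_i] ≤ 1/13 < 1, the complement has P[∩ A_i^c] ≥ 1 − 1/13 = 12/13 > 0, so some outcome avoids every A_i.

33·p = 1/13 ≈ 0.0769231; existence CERTIFIED by the union bound.


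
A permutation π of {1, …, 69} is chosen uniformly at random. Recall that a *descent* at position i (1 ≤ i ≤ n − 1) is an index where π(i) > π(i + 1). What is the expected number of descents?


Write X = Σ X_I over i = 1, …, 68, with X_I the indicator of one descent.
There are 68 indicators.
For each fixed i, the pair (π(i), π(i+1)) is a uniformly random ordered pair of distinct values from {1, …, 69}; by symmetry P[π(i) > π(i+1)] = 1/2.
By linearity: E[X] = 68 · (1/2) = (69 − 1) · (1/2) = 34 ≈ 34.0000.

E[X] = 34 = 34.0000.


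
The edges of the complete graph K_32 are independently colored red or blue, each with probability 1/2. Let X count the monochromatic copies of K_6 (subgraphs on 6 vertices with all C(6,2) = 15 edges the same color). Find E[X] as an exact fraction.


Let X = Σ_S X_S over the C(32, 6) = 906192 subsets S of size 6, where X_S = 1 if the K_6 on S is monochromatic.
For a fixed S, the K_6 on S has C(6, 2) = 15 edges. P[all 15 edges red] = (1/2)^15, and likewise for blue, so P[monochromatic] = 2·(1/2)^15 = 2^{1 − 15} = 1/16384.
Summing: E[X] = C(32, 6) · 2^{1 − 15} = 906192 · 1/16384 = 56637/1024.
Numerically: E[X] ≈ 55.3096.

E[X] = C(32,6)·2^(1−C(6,2)) = 56637/1024 ≈ 55.3096.


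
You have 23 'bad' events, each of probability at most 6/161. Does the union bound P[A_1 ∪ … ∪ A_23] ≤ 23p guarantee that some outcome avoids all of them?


Union bound: P[∪_{i=1}^{23} A_i] ≤ Σ_i P[A_i] ≤ 23·p = 23·(6/161) = 6/7.
Numerically: 6/7 ≈ 0.857143.
Is 6/7 < 1? YES.
Since P[∪ A_i] ≤ 6/7 < 1, the complement has P[∩ A_i^c] ≥ 1 − 6/7 = 1/7 > 0, so some outcome avoids every A_i.

23·p = 6/7 ≈ 0.857143; existence CERTIFIED by the union bound.


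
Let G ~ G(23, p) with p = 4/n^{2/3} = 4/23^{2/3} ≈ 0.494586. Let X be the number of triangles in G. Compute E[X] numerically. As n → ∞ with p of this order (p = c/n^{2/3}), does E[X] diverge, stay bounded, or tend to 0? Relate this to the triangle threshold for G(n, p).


Number of potential triangles: C(23, 3) = 1771.
Each occurs with probability p³ ≈ (0.494586)³ ≈ 1.20982987e-01.
By linearity: E[X] = C(23, 3)·p³ ≈ 1771 · 1.20982987e-01 ≈ 214.260870.
Since α = 2/3 < 1, p = c/n^{2/3} ≫ 1/n is above the triangle threshold p ~ 1/n. Asymptotically E[X] ~ (c³/6)·n^{3(1−α)} = (4³/6)·n^{1} → ∞; triangles are abundant w.h.p.

E[X] ≈ 214.260870; in regime p = Θ(1/n^{2/3}) E[X] diverges (above the triangle threshold p ~ 1/n).


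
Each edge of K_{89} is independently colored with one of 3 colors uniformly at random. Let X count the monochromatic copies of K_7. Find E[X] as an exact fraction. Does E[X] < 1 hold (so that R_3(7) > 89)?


E[X] = C(89, 7) · 3^{1 − 21} = 6890268572 · 3^{−20} = 6890268572/3486784401.
As a reduced fraction: E[X] = 6890268572/3486784401 ≈ 1.976.
Is E[X] < 1? NO.
Since E[X] ≥ 1, the first-moment bound is inconclusive at n = 89; it does NOT by itself certify R_3(7) > 89.

E[X] = 6890268572/3486784401 ≈ 1.976; E[X] ≥ 1; first-moment method inconclusive here.


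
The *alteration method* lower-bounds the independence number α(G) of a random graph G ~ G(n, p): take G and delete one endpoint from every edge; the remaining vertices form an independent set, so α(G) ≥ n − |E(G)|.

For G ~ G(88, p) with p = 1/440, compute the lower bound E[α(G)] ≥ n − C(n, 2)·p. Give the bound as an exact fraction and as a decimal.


E[|E(G)|] = C(88, 2)·p = 3828 · (1/440) = 87/10.
E[α(G)] ≥ n − E[|E(G)|] = 88 − 87/10 = 793/10.
Numerically: ≈ 79.30000.
(This is only a lower bound; the true E[α(G)] may be larger.)

E[α(G)] ≥ 793/10 ≈ 79.30000.


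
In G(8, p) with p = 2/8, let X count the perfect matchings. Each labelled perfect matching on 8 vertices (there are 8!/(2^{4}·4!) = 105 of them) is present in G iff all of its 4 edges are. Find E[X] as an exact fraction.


K_8 has 8!/(2^{4}·4!) = 105 labelled perfect matchings.
For each such perfect matching H, let X_H = 1 if all 4 edges of H are present in G. Then P[X_H = 1] = p^{4} = (1/4)^{4} = 1/256.
Summing the indicators: E[X] = Σ_H E[X_H] = 105 · p^{4} = 105 · 1/256 = 105/256.
Numerically: E[X] ≈ 0.41016.

E[X] = 105 · (1/4)^{4} = 105/256 ≈ 0.41016.


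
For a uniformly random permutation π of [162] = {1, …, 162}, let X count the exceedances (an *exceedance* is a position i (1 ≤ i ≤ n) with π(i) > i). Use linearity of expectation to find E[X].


Write X = Σ_{i=1}^{162} X_i, where X_i = 1_{π(i) > i}.
For each fixed i, π(i) is uniform over {1, …, 162} (marginal of a uniform permutation), so P[π(i) > i] = (n − i)/n. Summing: Σ_{i=1}^{162} (n − i)/n = (0 + 1 + … + 161)/162 = 162(162 − 1)/(2·162) = (162 − 1)/2.
Hence E[X] = Σ_{i=1}^{162} (162 − i)/162 = 161/2 ≈ 80.5000.

E[X] = 161/2 = 80.5000.


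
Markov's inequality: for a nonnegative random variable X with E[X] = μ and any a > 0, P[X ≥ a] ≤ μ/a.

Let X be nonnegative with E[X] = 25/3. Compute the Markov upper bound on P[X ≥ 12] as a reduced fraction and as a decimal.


μ = E[X] = 25/3, a = 12.
Markov: P[X ≥ 12] ≤ μ/a = (25/3)/12 = 25/36.
Numerically: ≈ 0.694444.
(Since a = 12 > μ = 8.333333, the bound 25/36 is < 1 and informative.)

P[X ≥ 12] ≤ 25/36 ≈ 0.694444.


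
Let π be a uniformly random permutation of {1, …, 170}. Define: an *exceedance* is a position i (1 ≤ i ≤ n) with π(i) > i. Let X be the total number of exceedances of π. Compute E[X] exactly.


Write X = Σ_{i=1}^{170} X_i, where X_i = 1_{π(i) > i}.
For each fixed i, π(i) is uniform over {1, …, 170} (marginal of a uniform permutation), so P[π(i) > i] = (n − i)/n. Summing: Σ_{i=1}^{170} (n − i)/n = (0 + 1 + … + 169)/170 = 170(170 − 1)/(2·170) = (170 − 1)/2.
Hence E[X] = Σ_{i=1}^{170} (170 − i)/170 = 169/2 ≈ 84.50000.

E[X] = 169/2 = 84.50000.


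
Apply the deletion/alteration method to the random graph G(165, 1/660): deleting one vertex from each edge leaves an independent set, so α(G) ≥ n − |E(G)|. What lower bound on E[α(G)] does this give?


E[|E(G)|] = C(165, 2)·p = 13530 · (1/660) = 41/2.
E[α(G)] ≥ n − E[|E(G)|] = 165 − 41/2 = 289/2.
Numerically: ≈ 144.5000.
(This is only a lower bound; the true E[α(G)] may be larger.)

E[α(G)] ≥ 289/2 ≈ 144.5000.


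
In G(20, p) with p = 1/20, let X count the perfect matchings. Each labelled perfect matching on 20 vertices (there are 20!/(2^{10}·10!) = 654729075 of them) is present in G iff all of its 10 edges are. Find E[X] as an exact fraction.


K_20 has 20!/(2^{10}·10!) = 654729075 labelled perfect matchings.
For each such perfect matching H, let X_H = 1 if all 10 edges of H are present in G. Then P[X_H = 1] = p^{10} = (1/20)^{10} = 1/10240000000000.
By linearity of expectation: E[X] = Σ_H E[X_H] = 654729075 · p^{10} = 654729075 · 1/10240000000000 = 26189163/409600000000.
Numerically: E[X] ≈ 6.394e-05.

E[X] = 654729075 · (1/20)^{10} = 26189163/409600000000 ≈ 6.394e-05.


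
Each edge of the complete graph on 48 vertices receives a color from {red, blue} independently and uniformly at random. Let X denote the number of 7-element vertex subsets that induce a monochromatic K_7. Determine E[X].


Let X = Σ_S X_S over the C(48, 7) = 73629072 subsets S of size 7, where X_S = 1 if the K_7 on S is monochromatic.
For a fixed S, the K_7 on S has C(7, 2) = 21 edges. P[all 21 edges red] = (1/2)^21, and likewise for blue, so P[monochromatic] = 2·(1/2)^21 = 2^{1 − 21} = 1/1048576.
Summing: E[X] = C(48, 7) · 2^{1 − 21} = 73629072 · 1/1048576 = 4601817/65536.
Numerically: E[X] ≈ 70.218155.

E[X] = C(48,7)·2^(1−C(7,2)) = 4601817/65536 ≈ 70.218155.


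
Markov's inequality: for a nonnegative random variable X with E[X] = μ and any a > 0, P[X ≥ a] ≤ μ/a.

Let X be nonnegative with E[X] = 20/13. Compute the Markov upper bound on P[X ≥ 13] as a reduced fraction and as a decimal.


μ = E[X] = 20/13, a = 13.
Markov: P[X ≥ 13] ≤ μ/a = (20/13)/13 = 20/169.
Numerically: ≈ 0.118343.
(Since a = 13 > μ = 1.538462, the bound 20/169 is < 1 and informative.)

P[X ≥ 13] ≤ 20/169 ≈ 0.118343.


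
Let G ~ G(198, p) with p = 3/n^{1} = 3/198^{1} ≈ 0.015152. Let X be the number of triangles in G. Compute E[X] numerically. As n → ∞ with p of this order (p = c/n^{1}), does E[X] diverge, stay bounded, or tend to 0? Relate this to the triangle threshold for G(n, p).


Number of potential triangles: C(198, 3) = 1274196.
Each occurs with probability p³ ≈ (0.015152)³ ≈ 3.4783093e-06.
By linearity: E[X] = C(198, 3)·p³ ≈ 1274196 · 3.4783093e-06 ≈ 4.43205.
Here α = 1, so p = 3/n is exactly at the triangle threshold p ~ 1/n. Asymptotically E[X] → c³/6 = 3³/6 = 9/2 ≈ 4.50000, a bounded constant. In this regime the triangle count is asymptotically Poisson(c³/6).

E[X] ≈ 4.43205; in regime p = Θ(1/n^{1}) E[X] stays bounded (at the triangle threshold p ~ 1/n).


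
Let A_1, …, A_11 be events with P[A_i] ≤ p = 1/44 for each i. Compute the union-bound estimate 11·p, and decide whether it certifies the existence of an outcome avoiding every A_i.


Union bound: P[∪_{i=1}^{11} A_i] ≤ Σ_i P[A_i] ≤ 11·p = 11·(1/44) = 1/4.
Numerically: 1/4 ≈ 0.250.
Is 1/4 < 1? YES.
Since P[∪ A_i] ≤ 1/4 < 1, the complement has P[∩ A_i^c] ≥ 1 − 1/4 = 3/4 > 0, so some outcome avoids every A_i.

11·p = 1/4 ≈ 0.250; existence CERTIFIED by the union bound.


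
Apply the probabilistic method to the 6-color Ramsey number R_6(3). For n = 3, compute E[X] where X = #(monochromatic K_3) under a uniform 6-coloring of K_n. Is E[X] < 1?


E[X] = C(3, 3) · 6^{1 − 3} = 1 · 6^{−2} = 1/36.
As a reduced fraction: E[X] = 1/36 ≈ 0.0278.
Is E[X] < 1? YES.
Since E[X] < 1, there exists a 6-coloring of K_{3} with no monochromatic K_3; hence R_6(3) > 3.

E[X] = 1/36 ≈ 0.0278; E[X] < 1, so R_6(3) > 3.


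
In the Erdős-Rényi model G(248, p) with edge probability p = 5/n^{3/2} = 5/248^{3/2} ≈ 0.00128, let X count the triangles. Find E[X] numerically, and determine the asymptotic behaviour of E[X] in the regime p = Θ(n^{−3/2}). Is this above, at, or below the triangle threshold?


Number of potential triangles: C(248, 3) = 2511496.
Each occurs with probability p³ ≈ (0.00128)³ ≈ 2.098348e-09.
By linearity: E[X] = C(248, 3)·p³ ≈ 2511496 · 2.098348e-09 ≈ 0.0053.
Since α = 3/2 > 1, p = c/n^{3/2} = o(1/n) is below the triangle threshold p ~ 1/n. Asymptotically E[X] ~ (c³/6)·n^{3(1−α)} = (5³/6)·n^{-1.5} → 0, so by Markov's inequality G has no triangles w.h.p.

E[X] ≈ 0.0053; in regime p = Θ(1/n^{3/2}) E[X] tends to 0 (below the triangle threshold p ~ 1/n).


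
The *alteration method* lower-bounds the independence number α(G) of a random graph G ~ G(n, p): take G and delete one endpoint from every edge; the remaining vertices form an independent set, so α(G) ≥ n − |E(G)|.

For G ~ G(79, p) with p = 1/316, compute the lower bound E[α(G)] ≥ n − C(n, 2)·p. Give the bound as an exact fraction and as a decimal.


E[|E(G)|] = C(79, 2)·p = 3081 · (1/316) = 39/4.
E[α(G)] ≥ n − E[|E(G)|] = 79 − 39/4 = 277/4.
Numerically: ≈ 69.250000.
(This is only a lower bound; the true E[α(G)] may be larger.)

E[α(G)] ≥ 277/4 ≈ 69.250000.


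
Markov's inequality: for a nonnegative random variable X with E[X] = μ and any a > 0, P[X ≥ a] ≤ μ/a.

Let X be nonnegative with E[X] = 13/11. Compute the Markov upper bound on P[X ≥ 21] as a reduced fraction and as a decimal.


μ = E[X] = 13/11, a = 21.
Markov: P[X ≥ 21] ≤ μ/a = (13/11)/21 = 13/231.
Numerically: ≈ 0.056277.
(Since a = 21 > μ = 1.181818, the bound 13/231 is < 1 and informative.)

P[X ≥ 21] ≤ 13/231 ≈ 0.056277.


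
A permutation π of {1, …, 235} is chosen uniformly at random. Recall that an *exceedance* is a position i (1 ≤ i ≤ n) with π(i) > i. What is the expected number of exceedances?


Write X = Σ_{i=1}^{235} X_i, where X_i = 1_{π(i) > i}.
For each fixed i, π(i) is uniform over {1, …, 235} (marginal of a uniform permutation), so P[π(i) > i] = (n − i)/n. Summing: Σ_{i=1}^{235} (n − i)/n = (0 + 1 + … + 234)/235 = 235(235 − 1)/(2·235) = (235 − 1)/2.
Hence E[X] = Σ_{i=1}^{235} (235 − i)/235 = 117 ≈ 117.000000.

E[X] = 117 = 117.000000.


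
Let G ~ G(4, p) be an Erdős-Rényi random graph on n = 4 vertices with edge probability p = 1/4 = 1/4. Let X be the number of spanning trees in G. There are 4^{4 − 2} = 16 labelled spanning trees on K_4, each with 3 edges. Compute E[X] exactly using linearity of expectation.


K_4 has 4^{4 − 2} = 16 labelled spanning trees.
For each such spanning tree H, let X_H = 1 if all 3 edges of H are present in G. Then P[X_H = 1] = p^{3} = (1/4)^{3} = 1/64.
By linearity of expectation: E[X] = Σ_H E[X_H] = 16 · p^{3} = 16 · 1/64 = 1/4.
Numerically: E[X] ≈ 0.25.

E[X] = 16 · (1/4)^{3} = 1/4 ≈ 0.25.


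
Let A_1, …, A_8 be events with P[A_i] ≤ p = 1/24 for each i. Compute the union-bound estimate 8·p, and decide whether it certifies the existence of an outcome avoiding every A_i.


Union bound: P[∪_{i=1}^{8} A_i] ≤ Σ_i P[A_i] ≤ 8·p = 8·(1/24) = 1/3.
Numerically: 1/3 ≈ 0.333.
Is 1/3 < 1? YES.
Since P[∪ A_i] ≤ 1/3 < 1, the complement has P[∩ A_i^c] ≥ 1 − 1/3 = 2/3 > 0, so some outcome avoids every A_i.

8·p = 1/3 ≈ 0.333; existence CERTIFIED by the union bound.


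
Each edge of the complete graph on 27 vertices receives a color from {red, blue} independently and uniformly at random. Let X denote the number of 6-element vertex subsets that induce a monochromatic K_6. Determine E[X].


Let X = Σ_S X_S over the C(27, 6) = 296010 subsets S of size 6, where X_S = 1 if the K_6 on S is monochromatic.
For a fixed S, the K_6 on S has C(6, 2) = 15 edges. P[all 15 edges red] = (1/2)^15, and likewise for blue, so P[monochromatic] = 2·(1/2)^15 = 2^{1 − 15} = 1/16384.
Summing: E[X] = C(27, 6) · 2^{1 − 15} = 296010 · 1/16384 = 148005/8192.
Numerically: E[X] ≈ 18.0670.

E[X] = C(27,6)·2^(1−C(6,2)) = 148005/8192 ≈ 18.0670.


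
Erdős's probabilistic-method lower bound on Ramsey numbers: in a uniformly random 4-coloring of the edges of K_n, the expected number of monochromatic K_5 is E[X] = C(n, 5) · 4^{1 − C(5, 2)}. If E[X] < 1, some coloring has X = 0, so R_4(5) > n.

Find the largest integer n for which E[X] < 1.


We need C(n, 5) · 4^{1 − 10} < 1, i.e. C(n, 5) < 4^{10 − 1} = 262144.
Check values of n near the boundary:
  n = 31: C(31, 5) = 169911; 169911 < 262144? YES
  n = 32: C(32, 5) = 201376; 201376 < 262144? YES
  n = 33: C(33, 5) = 237336; 237336 < 262144? YES
  n = 34: C(34, 5) = 278256; 278256 < 262144? NO
The largest n with C(n, 5) < 262144 is n = 33 (where E[X] = 29667/32768 ≈ 0.9053650). Hence R_4(5) > 33, i.e. R_4(5) ≥ 34.

Largest n = 33; hence R_4(5) > 33.


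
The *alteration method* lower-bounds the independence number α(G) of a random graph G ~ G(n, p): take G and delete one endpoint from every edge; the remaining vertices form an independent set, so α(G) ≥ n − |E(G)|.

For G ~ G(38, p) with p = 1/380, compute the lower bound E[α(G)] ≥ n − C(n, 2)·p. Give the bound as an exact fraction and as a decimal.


E[|E(G)|] = C(38, 2)·p = 703 · (1/380) = 37/20.
E[α(G)] ≥ n − E[|E(G)|] = 38 − 37/20 = 723/20.
Numerically: ≈ 36.150000.
(This is only a lower bound; the true E[α(G)] may be larger.)

E[α(G)] ≥ 723/20 ≈ 36.150000.


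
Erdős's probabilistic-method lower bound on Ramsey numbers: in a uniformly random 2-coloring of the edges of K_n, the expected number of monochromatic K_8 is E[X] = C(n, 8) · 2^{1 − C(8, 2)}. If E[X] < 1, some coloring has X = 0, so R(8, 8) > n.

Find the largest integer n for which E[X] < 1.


We need C(n, 8) · 2^{1 − 28} < 1, i.e. C(n, 8) < 2^{28 − 1} = 134217728.
Check values of n near the boundary:
  n = 36: C(36, 8) = 30260340; 30260340 < 134217728? YES
  n = 37: C(37, 8) = 38608020; 38608020 < 134217728? YES
  n = 38: C(38, 8) = 48903492; 48903492 < 134217728? YES
  n = 39: C(39, 8) = 61523748; 61523748 < 134217728? YES
  n = 40: C(40, 8) = 76904685; 76904685 < 134217728? YES
  n = 41: C(41, 8) = 95548245; 95548245 < 134217728? YES
  n = 42: C(42, 8) = 118030185; 118030185 < 134217728? YES
  n = 43: C(43, 8) = 145008513; 145008513 < 134217728? NO
  n = 44: C(44, 8) = 177232627; 177232627 < 134217728? NO
The largest n with C(n, 8) < 134217728 is n = 42 (where E[X] = 118030185/134217728 ≈ 0.87939). Hence R(8, 8) > 42, i.e. R(8, 8) ≥ 43.

Largest n = 42; hence R(8, 8) > 42.


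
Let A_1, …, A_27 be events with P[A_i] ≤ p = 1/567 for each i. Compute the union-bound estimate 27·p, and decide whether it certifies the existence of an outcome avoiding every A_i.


Union bound: P[∪_{i=1}^{27} A_i] ≤ Σ_i P[A_i] ≤ 27·p = 27·(1/567) = 1/21.
Numerically: 1/21 ≈ 0.047619.
Is 1/21 < 1? YES.
Since P[∪ A_i] ≤ 1/21 < 1, the complement has P[∩ A_i^c] ≥ 1 − 1/21 = 20/21 > 0, so some outcome avoids every A_i.

27·p = 1/21 ≈ 0.047619; existence CERTIFIED by the union bound.


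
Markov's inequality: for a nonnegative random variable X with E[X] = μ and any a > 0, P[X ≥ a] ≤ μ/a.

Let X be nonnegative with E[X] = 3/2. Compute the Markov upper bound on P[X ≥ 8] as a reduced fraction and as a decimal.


μ = E[X] = 3/2, a = 8.
Markov: P[X ≥ 8] ≤ μ/a = (3/2)/8 = 3/16.
Numerically: ≈ 0.1875.
(Since a = 8 > μ = 1.5000, the bound 3/16 is < 1 and informative.)

P[X ≥ 8] ≤ 3/16 ≈ 0.1875.


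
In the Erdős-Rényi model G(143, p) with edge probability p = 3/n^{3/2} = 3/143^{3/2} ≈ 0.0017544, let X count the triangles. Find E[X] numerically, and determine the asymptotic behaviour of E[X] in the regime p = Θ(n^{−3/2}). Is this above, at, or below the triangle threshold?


Number of potential triangles: C(143, 3) = 477191.
Each occurs with probability p³ ≈ (0.0017544)³ ≈ 5.3994758e-09.
By linearity: E[X] = C(143, 3)·p³ ≈ 477191 · 5.3994758e-09 ≈ 0.00258.
Since α = 3/2 > 1, p = c/n^{3/2} = o(1/n) is below the triangle threshold p ~ 1/n. Asymptotically E[X] ~ (c³/6)·n^{3(1−α)} = (3³/6)·n^{-1.5} → 0, so by Markov's inequality G has no triangles w.h.p.

E[X] ≈ 0.00258; in regime p = Θ(1/n^{3/2}) E[X] tends to 0 (below the triangle threshold p ~ 1/n).


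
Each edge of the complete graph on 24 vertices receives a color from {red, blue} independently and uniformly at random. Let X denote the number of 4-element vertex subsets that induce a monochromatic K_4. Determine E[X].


Let X = Σ_S X_S over the C(24, 4) = 10626 subsets S of size 4, where X_S = 1 if the K_4 on S is monochromatic.
For a fixed S, the K_4 on S has C(4, 2) = 6 edges. P[all 6 edges red] = (1/2)^6, and likewise for blue, so P[monochromatic] = 2·(1/2)^6 = 2^{1 − 6} = 1/32.
By linearity of expectation: E[X] = C(24, 4) · 2^{1 − 6} = 10626 · 1/32 = 5313/16.
Numerically: E[X] ≈ 332.0625.

E[X] = C(24,4)·2^(1−C(4,2)) = 5313/16 ≈ 332.0625.


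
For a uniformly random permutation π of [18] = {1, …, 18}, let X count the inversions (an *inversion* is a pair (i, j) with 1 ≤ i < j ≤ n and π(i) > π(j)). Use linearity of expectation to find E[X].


Write X = Σ X_I over the C(18, 2) = 153 pairs i < j, with X_I the indicator of one inversion.
There are 153 indicators.
For each fixed pair i < j, the values π(i) and π(j) are two distinct elements of {1, …, 18} in uniformly random order; by symmetry P[π(i) > π(j)] = 1/2.
By linearity: E[X] = 153 · (1/2) = C(18, 2) · (1/2) = 153/2 = 153/2 ≈ 76.500.

E[X] = 153/2 = 76.500.


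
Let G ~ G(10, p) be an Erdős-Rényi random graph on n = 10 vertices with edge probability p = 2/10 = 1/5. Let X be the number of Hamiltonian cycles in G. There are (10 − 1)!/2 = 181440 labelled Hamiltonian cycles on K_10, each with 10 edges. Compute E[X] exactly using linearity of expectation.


K_10 has (10 − 1)!/2 = 181440 labelled Hamiltonian cycles.
For each such Hamiltonian cycle H, let X_H = 1 if all 10 edges of H are present in G. Then P[X_H = 1] = p^{10} = (1/5)^{10} = 1/9765625.
Summing the indicators: E[X] = Σ_H E[X_H] = 181440 · p^{10} = 181440 · 1/9765625 = 36288/1953125.
Numerically: E[X] ≈ 0.01858.

E[X] = 181440 · (1/5)^{10} = 36288/1953125 ≈ 0.01858.


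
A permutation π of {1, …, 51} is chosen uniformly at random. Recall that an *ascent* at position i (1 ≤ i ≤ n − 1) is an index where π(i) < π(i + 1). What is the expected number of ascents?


Write X = Σ X_I over i = 1, …, 50, with X_I the indicator of one ascent.
There are 50 indicators.
For each fixed i, the pair (π(i), π(i+1)) is a uniformly random ordered pair of distinct values from {1, …, 51}; by symmetry P[π(i) < π(i+1)] = 1/2.
By linearity: E[X] = 50 · (1/2) = (51 − 1) · (1/2) = 25 ≈ 25.00000.

E[X] = 25 = 25.00000.


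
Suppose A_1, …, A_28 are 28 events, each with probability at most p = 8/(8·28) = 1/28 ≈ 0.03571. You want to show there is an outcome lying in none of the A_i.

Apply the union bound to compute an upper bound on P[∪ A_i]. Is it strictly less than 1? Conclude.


Union bound: P[∪_{i=1}^{28} A_i] ≤ Σ_i P[A_i] ≤ 28·p = 28·(1/28) = 1.
Numerically: 1 ≈ 1.00000.
Is 1 < 1? NO.
Since the bound 1 is ≥ 1, the union bound is uninformative here; it does NOT by itself certify existence.

28·p = 1 ≈ 1.00000; existence NOT certified by the union bound.


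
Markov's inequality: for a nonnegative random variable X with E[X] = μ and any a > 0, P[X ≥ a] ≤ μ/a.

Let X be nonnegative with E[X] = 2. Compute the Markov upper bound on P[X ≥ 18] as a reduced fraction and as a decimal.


μ = E[X] = 2, a = 18.
Markov: P[X ≥ 18] ≤ μ/a = (2)/18 = 1/9.
Numerically: ≈ 0.111.
(Since a = 18 > μ = 2.000, the bound 1/9 is < 1 and informative.)

P[X ≥ 18] ≤ 1/9 ≈ 0.111.


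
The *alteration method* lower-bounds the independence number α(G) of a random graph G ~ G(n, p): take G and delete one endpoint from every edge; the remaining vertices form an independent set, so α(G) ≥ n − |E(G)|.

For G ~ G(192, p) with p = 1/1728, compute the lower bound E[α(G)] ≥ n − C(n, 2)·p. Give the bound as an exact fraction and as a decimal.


E[|E(G)|] = C(192, 2)·p = 18336 · (1/1728) = 191/18.
E[α(G)] ≥ n − E[|E(G)|] = 192 − 191/18 = 3265/18.
Numerically: ≈ 181.3889.
(This is only a lower bound; the true E[α(G)] may be larger.)

E[α(G)] ≥ 3265/18 ≈ 181.3889.


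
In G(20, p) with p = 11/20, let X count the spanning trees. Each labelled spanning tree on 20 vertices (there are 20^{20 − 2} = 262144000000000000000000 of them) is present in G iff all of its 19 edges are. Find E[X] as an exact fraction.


K_20 has 20^{20 − 2} = 262144000000000000000000 labelled spanning trees.
For each such spanning tree H, let X_H = 1 if all 19 edges of H are present in G. Then P[X_H = 1] = p^{19} = (11/20)^{19} = 61159090448414546291/5242880000000000000000000.
Summing the indicators: E[X] = Σ_H E[X_H] = 262144000000000000000000 · p^{19} = 262144000000000000000000 · 61159090448414546291/5242880000000000000000000 = 61159090448414546291/20.
Numerically: E[X] ≈ 3.06e+18.

E[X] = 262144000000000000000000 · (11/20)^{19} = 61159090448414546291/20 ≈ 3.06e+18.


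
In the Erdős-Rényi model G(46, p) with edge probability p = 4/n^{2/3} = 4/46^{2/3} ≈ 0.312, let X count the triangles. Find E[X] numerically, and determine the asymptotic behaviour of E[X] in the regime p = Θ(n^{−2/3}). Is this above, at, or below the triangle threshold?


Number of potential triangles: C(46, 3) = 15180.
Each occurs with probability p³ ≈ (0.312)³ ≈ 3.02457e-02.
By linearity: E[X] = C(46, 3)·p³ ≈ 15180 · 3.02457e-02 ≈ 459.130.
Since α = 2/3 < 1, p = c/n^{2/3} ≫ 1/n is above the triangle threshold p ~ 1/n. Asymptotically E[X] ~ (c³/6)·n^{3(1−α)} = (4³/6)·n^{1} → ∞; triangles are abundant w.h.p.

E[X] ≈ 459.130; in regime p = Θ(1/n^{2/3}) E[X] diverges (above the triangle threshold p ~ 1/n).


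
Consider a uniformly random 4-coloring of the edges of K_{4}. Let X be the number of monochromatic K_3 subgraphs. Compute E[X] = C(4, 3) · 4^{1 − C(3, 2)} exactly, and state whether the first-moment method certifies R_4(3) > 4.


E[X] = C(4, 3) · 4^{1 − 3} = 4 · 4^{−2} = 4/16.
As a reduced fraction: E[X] = 1/4 ≈ 0.250.
Is E[X] < 1? YES.
Since E[X] < 1, there exists a 4-coloring of K_{4} with no monochromatic K_3; hence R_4(3) > 4.

E[X] = 1/4 ≈ 0.250; E[X] < 1, so R_4(3) > 4.


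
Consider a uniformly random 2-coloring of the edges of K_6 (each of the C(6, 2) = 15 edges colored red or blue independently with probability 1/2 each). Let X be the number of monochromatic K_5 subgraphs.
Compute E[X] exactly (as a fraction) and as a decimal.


Let X = Σ_S X_S over the C(6, 5) = 6 subsets S of size 5, where X_S = 1 if the K_5 on S is monochromatic.
For a fixed S, the K_5 on S has C(5, 2) = 10 edges. P[all 10 edges red] = (1/2)^10, and likewise for blue, so P[monochromatic] = 2·(1/2)^10 = 2^{1 − 10} = 1/512.
Summing: E[X] = C(6, 5) · 2^{1 − 10} = 6 · 1/512 = 3/256.
Numerically: E[X] ≈ 0.012.

E[X] = C(6,5)·2^(1−C(5,2)) = 3/256 ≈ 0.012.


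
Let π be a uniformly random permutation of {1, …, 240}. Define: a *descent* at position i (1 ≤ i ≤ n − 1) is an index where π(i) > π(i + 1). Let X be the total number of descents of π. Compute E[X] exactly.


Write X = Σ X_I over i = 1, …, 239, with X_I the indicator of one descent.
There are 239 indicators.
For each fixed i, the pair (π(i), π(i+1)) is a uniformly random ordered pair of distinct values from {1, …, 240}; by symmetry P[π(i) > π(i+1)] = 1/2.
By linearity: E[X] = 239 · (1/2) = (240 − 1) · (1/2) = 239/2 ≈ 119.5000.

E[X] = 239/2 = 119.5000.


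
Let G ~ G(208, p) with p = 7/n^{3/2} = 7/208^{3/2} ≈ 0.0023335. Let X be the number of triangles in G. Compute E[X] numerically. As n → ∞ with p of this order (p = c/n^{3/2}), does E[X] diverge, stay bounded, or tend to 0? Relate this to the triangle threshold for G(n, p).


Number of potential triangles: C(208, 3) = 1478256.
Each occurs with probability p³ ≈ (0.0023335)³ ≈ 1.2706008e-08.
By linearity: E[X] = C(208, 3)·p³ ≈ 1478256 · 1.2706008e-08 ≈ 0.01878.
Since α = 3/2 > 1, p = c/n^{3/2} = o(1/n) is below the triangle threshold p ~ 1/n. Asymptotically E[X] ~ (c³/6)·n^{3(1−α)} = (7³/6)·n^{-1.5} → 0, so by Markov's inequality G has no triangles w.h.p.

E[X] ≈ 0.01878; in regime p = Θ(1/n^{3/2}) E[X] tends to 0 (below the triangle threshold p ~ 1/n).


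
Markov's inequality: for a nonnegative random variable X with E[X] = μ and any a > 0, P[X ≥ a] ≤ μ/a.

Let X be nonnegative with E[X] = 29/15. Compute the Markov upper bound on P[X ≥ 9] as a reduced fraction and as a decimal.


μ = E[X] = 29/15, a = 9.
Markov: P[X ≥ 9] ≤ μ/a = (29/15)/9 = 29/135.
Numerically: ≈ 0.21481.
(Since a = 9 > μ = 1.93333, the bound 29/135 is < 1 and informative.)

P[X ≥ 9] ≤ 29/135 ≈ 0.21481.


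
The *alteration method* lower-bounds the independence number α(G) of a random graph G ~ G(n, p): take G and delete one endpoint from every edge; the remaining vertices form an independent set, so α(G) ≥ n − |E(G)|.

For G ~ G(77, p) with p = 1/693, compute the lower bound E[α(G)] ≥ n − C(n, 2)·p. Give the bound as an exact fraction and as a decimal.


E[|E(G)|] = C(77, 2)·p = 2926 · (1/693) = 38/9.
E[α(G)] ≥ n − E[|E(G)|] = 77 − 38/9 = 655/9.
Numerically: ≈ 72.7778.
(This is only a lower bound; the true E[α(G)] may be larger.)

E[α(G)] ≥ 655/9 ≈ 72.7778.


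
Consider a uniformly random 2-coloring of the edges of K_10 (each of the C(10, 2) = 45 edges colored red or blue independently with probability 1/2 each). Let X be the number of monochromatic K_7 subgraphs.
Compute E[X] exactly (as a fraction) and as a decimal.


Let X = Σ_S X_S over the C(10, 7) = 120 subsets S of size 7, where X_S = 1 if the K_7 on S is monochromatic.
For a fixed S, the K_7 on S has C(7, 2) = 21 edges. P[all 21 edges red] = (1/2)^21, and likewise for blue, so P[monochromatic] = 2·(1/2)^21 = 2^{1 − 21} = 1/1048576.
By linearity of expectation: E[X] = C(10, 7) · 2^{1 − 21} = 120 · 1/1048576 = 15/131072.
Numerically: E[X] ≈ 0.00011.

E[X] = C(10,7)·2^(1−C(7,2)) = 15/131072 ≈ 0.00011.


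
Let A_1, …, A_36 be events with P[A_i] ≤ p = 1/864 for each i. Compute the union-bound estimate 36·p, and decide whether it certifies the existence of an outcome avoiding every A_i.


Union bound: P[∪_{i=1}^{36} A_i] ≤ Σ_i P[A_i] ≤ 36·p = 36·(1/864) = 1/24.
Numerically: 1/24 ≈ 0.0417.
Is 1/24 < 1? YES.
Since P[∪ A_i] ≤ 1/24 < 1, the complement has P[∩ A_i^c] ≥ 1 − 1/24 = 23/24 > 0, so some outcome avoids every A_i.

36·p = 1/24 ≈ 0.0417; existence CERTIFIED by the union bound.


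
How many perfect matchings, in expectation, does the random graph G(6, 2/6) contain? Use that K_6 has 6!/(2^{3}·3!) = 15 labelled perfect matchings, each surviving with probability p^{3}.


K_6 has 6!/(2^{3}·3!) = 15 labelled perfect matchings.
For each such perfect matching H, let X_H = 1 if all 3 edges of H are present in G. Then P[X_H = 1] = p^{3} = (1/3)^{3} = 1/27.
By linearity of expectation: E[X] = Σ_H E[X_H] = 15 · p^{3} = 15 · 1/27 = 5/9.
Numerically: E[X] ≈ 0.555556.

E[X] = 15 · (1/3)^{3} = 5/9 ≈ 0.555556.


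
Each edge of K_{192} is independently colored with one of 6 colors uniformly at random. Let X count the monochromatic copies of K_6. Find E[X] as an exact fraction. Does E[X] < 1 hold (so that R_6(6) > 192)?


E[X] = C(192, 6) · 6^{1 − 15} = 64300886496 · 6^{−14} = 64300886496/78364164096.
As a reduced fraction: E[X] = 223266967/272097792 ≈ 0.8205.
Is E[X] < 1? YES.
Since E[X] < 1, there exists a 6-coloring of K_{192} with no monochromatic K_6; hence R_6(6) > 192.

E[X] = 223266967/272097792 ≈ 0.8205; E[X] < 1, so R_6(6) > 192.


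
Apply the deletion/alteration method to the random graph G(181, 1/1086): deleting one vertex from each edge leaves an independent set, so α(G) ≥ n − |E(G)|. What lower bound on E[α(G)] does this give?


E[|E(G)|] = C(181, 2)·p = 16290 · (1/1086) = 15.
E[α(G)] ≥ n − E[|E(G)|] = 181 − 15 = 166.
Numerically: ≈ 166.0000.
(This is only a lower bound; the true E[α(G)] may be larger.)

E[α(G)] ≥ 166 ≈ 166.0000.


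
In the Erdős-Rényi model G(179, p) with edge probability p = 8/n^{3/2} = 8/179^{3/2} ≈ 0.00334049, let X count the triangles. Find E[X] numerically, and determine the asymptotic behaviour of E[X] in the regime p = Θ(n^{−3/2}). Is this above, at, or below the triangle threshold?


Number of potential triangles: C(179, 3) = 939929.
Each occurs with probability p³ ≈ (0.00334049)³ ≈ 3.72761733e-08.
By linearity: E[X] = C(179, 3)·p³ ≈ 939929 · 3.72761733e-08 ≈ 0.035037.
Since α = 3/2 > 1, p = c/n^{3/2} = o(1/n) is below the triangle threshold p ~ 1/n. Asymptotically E[X] ~ (c³/6)·n^{3(1−α)} = (8³/6)·n^{-1.5} → 0, so by Markov's inequality G has no triangles w.h.p.

E[X] ≈ 0.035037; in regime p = Θ(1/n^{3/2}) E[X] tends to 0 (below the triangle threshold p ~ 1/n).


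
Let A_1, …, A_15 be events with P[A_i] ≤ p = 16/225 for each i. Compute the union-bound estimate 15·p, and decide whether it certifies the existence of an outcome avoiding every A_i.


Union bound: P[∪_{i=1}^{15} A_i] ≤ Σ_i P[A_i] ≤ 15·p = 15·(16/225) = 16/15.
Numerically: 16/15 ≈ 1.06667.
Is 16/15 < 1? NO.
Since the bound 16/15 is ≥ 1, the union bound is uninformative here; it does NOT by itself certify existence.

15·p = 16/15 ≈ 1.06667; existence NOT certified by the union bound.


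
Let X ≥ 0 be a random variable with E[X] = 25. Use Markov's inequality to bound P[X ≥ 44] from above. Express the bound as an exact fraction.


μ = E[X] = 25, a = 44.
Markov: P[X ≥ 44] ≤ μ/a = (25)/44 = 25/44.
Numerically: ≈ 0.56818.
(Since a = 44 > μ = 25.00000, the bound 25/44 is < 1 and informative.)

P[X ≥ 44] ≤ 25/44 ≈ 0.56818.


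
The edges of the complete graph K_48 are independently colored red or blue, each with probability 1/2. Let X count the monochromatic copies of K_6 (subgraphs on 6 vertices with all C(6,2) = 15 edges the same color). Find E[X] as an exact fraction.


Let X = Σ_S X_S over the C(48, 6) = 12271512 subsets S of size 6, where X_S = 1 if the K_6 on S is monochromatic.
For a fixed S, the K_6 on S has C(6, 2) = 15 edges. P[all 15 edges red] = (1/2)^15, and likewise for blue, so P[monochromatic] = 2·(1/2)^15 = 2^{1 − 15} = 1/16384.
By linearity: E[X] = C(48, 6) · 2^{1 − 15} = 12271512 · 1/16384 = 1533939/2048.
Numerically: E[X] ≈ 748.994.

E[X] = C(48,6)·2^(1−C(6,2)) = 1533939/2048 ≈ 748.994.


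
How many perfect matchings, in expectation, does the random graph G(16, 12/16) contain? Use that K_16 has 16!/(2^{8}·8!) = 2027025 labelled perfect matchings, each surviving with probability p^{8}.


K_16 has 16!/(2^{8}·8!) = 2027025 labelled perfect matchings.
For each such perfect matching H, let X_H = 1 if all 8 edges of H are present in G. Then P[X_H = 1] = p^{8} = (3/4)^{8} = 6561/65536.
Summing the indicators: E[X] = Σ_H E[X_H] = 2027025 · p^{8} = 2027025 · 6561/65536 = 13299311025/65536.
Numerically: E[X] ≈ 2.029e+05.

E[X] = 2027025 · (3/4)^{8} = 13299311025/65536 ≈ 2.029e+05.


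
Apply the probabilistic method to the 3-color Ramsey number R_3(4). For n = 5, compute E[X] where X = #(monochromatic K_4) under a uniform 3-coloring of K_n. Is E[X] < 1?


E[X] = C(5, 4) · 3^{1 − 6} = 5 · 3^{−5} = 5/243.
As a reduced fraction: E[X] = 5/243 ≈ 0.0206.
Is E[X] < 1? YES.
Since E[X] < 1, there exists a 3-coloring of K_{5} with no monochromatic K_4; hence R_3(4) > 5.

E[X] = 5/243 ≈ 0.0206; E[X] < 1, so R_3(4) > 5.


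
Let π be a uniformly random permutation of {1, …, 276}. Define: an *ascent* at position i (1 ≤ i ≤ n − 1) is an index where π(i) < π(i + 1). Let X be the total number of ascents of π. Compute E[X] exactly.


Write X = Σ X_I over i = 1, …, 275, with X_I the indicator of one ascent.
There are 275 indicators.
For each fixed i, the pair (π(i), π(i+1)) is a uniformly random ordered pair of distinct values from {1, …, 276}; by symmetry P[π(i) < π(i+1)] = 1/2.
By linearity: E[X] = 275 · (1/2) = (276 − 1) · (1/2) = 275/2 ≈ 137.500.

E[X] = 275/2 = 137.500.


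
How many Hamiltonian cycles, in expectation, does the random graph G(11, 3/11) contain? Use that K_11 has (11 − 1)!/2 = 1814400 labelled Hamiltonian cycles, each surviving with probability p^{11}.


K_11 has (11 − 1)!/2 = 1814400 labelled Hamiltonian cycles.
For each such Hamiltonian cycle H, let X_H = 1 if all 11 edges of H are present in G. Then P[X_H = 1] = p^{11} = (3/11)^{11} = 177147/285311670611.
By linearity: E[X] = Σ_H E[X_H] = 1814400 · p^{11} = 1814400 · 177147/285311670611 = 321415516800/285311670611.
Numerically: E[X] ≈ 1.12654.

E[X] = 1814400 · (3/11)^{11} = 321415516800/285311670611 ≈ 1.12654.


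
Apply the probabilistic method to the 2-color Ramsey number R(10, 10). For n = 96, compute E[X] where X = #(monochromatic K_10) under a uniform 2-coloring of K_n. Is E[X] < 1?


E[X] = C(96, 10) · 2^{1 − 45} = 11279926456656 · 2^{−44} = 11279926456656/17592186044416.
As a reduced fraction: E[X] = 704995403541/1099511627776 ≈ 0.641.
Is E[X] < 1? YES.
Since E[X] < 1, there exists a 2-coloring of K_{96} with no monochromatic K_10; hence R(10, 10) > 96.

E[X] = 704995403541/1099511627776 ≈ 0.641; E[X] < 1, so R(10, 10) > 96.


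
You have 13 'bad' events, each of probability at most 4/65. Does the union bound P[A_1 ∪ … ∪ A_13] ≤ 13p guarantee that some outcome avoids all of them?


Union bound: P[∪_{i=1}^{13} A_i] ≤ Σ_i P[A_i] ≤ 13·p = 13·(4/65) = 4/5.
Numerically: 4/5 ≈ 0.800000.
Is 4/5 < 1? YES.
Since P[∪ A_i] ≤ 4/5 < 1, the complement has P[∩ A_i^c] ≥ 1 − 4/5 = 1/5 > 0, so some outcome avoids every A_i.

13·p = 4/5 ≈ 0.800000; existence CERTIFIED by the union bound.


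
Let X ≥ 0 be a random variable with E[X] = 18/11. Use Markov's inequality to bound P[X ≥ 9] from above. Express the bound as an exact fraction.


μ = E[X] = 18/11, a = 9.
Markov: P[X ≥ 9] ≤ μ/a = (18/11)/9 = 2/11.
Numerically: ≈ 0.1818.
(Since a = 9 > μ = 1.6364, the bound 2/11 is < 1 and informative.)

P[X ≥ 9] ≤ 2/11 ≈ 0.1818.


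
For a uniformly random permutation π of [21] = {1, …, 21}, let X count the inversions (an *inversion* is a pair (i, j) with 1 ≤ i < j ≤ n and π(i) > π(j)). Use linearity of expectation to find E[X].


Write X = Σ X_I over the C(21, 2) = 210 pairs i < j, with X_I the indicator of one inversion.
There are 210 indicators.
For each fixed pair i < j, the values π(i) and π(j) are two distinct elements of {1, …, 21} in uniformly random order; by symmetry P[π(i) > π(j)] = 1/2.
By linearity: E[X] = 210 · (1/2) = C(21, 2) · (1/2) = 210/2 = 105 ≈ 105.000000.

E[X] = 105 = 105.000000.
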